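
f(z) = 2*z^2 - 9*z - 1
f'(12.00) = 39.00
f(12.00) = 179.00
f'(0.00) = -9.00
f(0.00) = -1.00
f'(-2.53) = -19.12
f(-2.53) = 34.57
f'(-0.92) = -12.68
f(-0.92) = 8.97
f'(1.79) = -1.84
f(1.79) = -10.70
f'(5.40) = 12.60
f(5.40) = 8.72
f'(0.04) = -8.84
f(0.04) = -1.36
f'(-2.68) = -19.72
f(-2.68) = 37.48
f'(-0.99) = -12.96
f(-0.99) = 9.87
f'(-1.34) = -14.36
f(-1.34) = 14.65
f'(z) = 4*z - 9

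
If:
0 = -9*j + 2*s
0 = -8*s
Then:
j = 0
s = 0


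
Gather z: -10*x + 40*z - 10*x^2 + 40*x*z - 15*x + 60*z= -10*x^2 - 25*x + z*(40*x + 100)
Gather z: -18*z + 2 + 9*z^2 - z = 9*z^2 - 19*z + 2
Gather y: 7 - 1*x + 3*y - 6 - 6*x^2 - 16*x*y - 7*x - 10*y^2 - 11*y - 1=-6*x^2 - 8*x - 10*y^2 + y*(-16*x - 8)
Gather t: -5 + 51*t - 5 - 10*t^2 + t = -10*t^2 + 52*t - 10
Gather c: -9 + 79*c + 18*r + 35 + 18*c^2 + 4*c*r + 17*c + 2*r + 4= 18*c^2 + c*(4*r + 96) + 20*r + 30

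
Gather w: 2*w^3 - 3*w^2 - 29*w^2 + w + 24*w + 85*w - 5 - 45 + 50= 2*w^3 - 32*w^2 + 110*w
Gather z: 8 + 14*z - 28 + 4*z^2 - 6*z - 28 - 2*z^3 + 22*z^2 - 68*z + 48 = -2*z^3 + 26*z^2 - 60*z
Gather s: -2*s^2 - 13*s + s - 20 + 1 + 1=-2*s^2 - 12*s - 18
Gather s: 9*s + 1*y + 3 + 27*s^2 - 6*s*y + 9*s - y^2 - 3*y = 27*s^2 + s*(18 - 6*y) - y^2 - 2*y + 3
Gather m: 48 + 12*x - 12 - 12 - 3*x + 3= 9*x + 27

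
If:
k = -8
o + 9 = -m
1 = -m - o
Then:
No Solution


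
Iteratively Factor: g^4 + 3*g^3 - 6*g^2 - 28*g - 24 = (g + 2)*(g^3 + g^2 - 8*g - 12) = (g + 2)^2*(g^2 - g - 6) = (g + 2)^3*(g - 3)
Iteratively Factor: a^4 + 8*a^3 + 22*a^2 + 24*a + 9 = (a + 1)*(a^3 + 7*a^2 + 15*a + 9) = (a + 1)^2*(a^2 + 6*a + 9) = (a + 1)^2*(a + 3)*(a + 3)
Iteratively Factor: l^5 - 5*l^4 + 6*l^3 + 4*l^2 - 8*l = (l - 2)*(l^4 - 3*l^3 + 4*l) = (l - 2)*(l + 1)*(l^3 - 4*l^2 + 4*l) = (l - 2)^2*(l + 1)*(l^2 - 2*l) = (l - 2)^3*(l + 1)*(l)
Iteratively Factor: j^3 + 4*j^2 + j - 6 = (j + 2)*(j^2 + 2*j - 3) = (j + 2)*(j + 3)*(j - 1)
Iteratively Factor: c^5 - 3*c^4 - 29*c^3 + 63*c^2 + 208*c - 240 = (c - 4)*(c^4 + c^3 - 25*c^2 - 37*c + 60) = (c - 4)*(c + 3)*(c^3 - 2*c^2 - 19*c + 20) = (c - 4)*(c - 1)*(c + 3)*(c^2 - c - 20) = (c - 5)*(c - 4)*(c - 1)*(c + 3)*(c + 4)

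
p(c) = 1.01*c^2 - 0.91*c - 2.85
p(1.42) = -2.11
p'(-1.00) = -2.93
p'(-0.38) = -1.68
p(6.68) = 36.14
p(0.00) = -2.85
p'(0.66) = 0.42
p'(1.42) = 1.96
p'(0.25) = -0.40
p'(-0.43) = -1.78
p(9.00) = 70.77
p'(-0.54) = -2.00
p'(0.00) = -0.91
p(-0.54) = -2.06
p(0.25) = -3.01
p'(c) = 2.02*c - 0.91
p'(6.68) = 12.58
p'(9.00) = 17.27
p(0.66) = -3.01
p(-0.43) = -2.27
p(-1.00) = -0.93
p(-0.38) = -2.36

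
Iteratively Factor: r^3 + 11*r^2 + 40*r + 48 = (r + 4)*(r^2 + 7*r + 12) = (r + 4)^2*(r + 3)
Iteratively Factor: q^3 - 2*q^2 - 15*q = (q + 3)*(q^2 - 5*q) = (q - 5)*(q + 3)*(q)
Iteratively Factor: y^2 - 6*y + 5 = (y - 5)*(y - 1)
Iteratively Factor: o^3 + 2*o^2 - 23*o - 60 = (o - 5)*(o^2 + 7*o + 12) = (o - 5)*(o + 3)*(o + 4)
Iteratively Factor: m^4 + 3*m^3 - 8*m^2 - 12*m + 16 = (m + 4)*(m^3 - m^2 - 4*m + 4) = (m - 1)*(m + 4)*(m^2 - 4) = (m - 2)*(m - 1)*(m + 4)*(m + 2)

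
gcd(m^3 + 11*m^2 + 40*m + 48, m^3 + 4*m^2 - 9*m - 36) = m^2 + 7*m + 12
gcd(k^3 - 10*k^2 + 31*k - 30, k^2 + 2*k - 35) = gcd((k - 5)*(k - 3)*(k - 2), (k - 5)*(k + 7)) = k - 5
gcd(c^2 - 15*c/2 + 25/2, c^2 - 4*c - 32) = 1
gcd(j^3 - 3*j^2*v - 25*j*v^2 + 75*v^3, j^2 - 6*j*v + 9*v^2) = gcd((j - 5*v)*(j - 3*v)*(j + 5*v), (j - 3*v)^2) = -j + 3*v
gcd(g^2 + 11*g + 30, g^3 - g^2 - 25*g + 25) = g + 5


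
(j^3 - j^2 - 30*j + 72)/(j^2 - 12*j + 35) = (j^3 - j^2 - 30*j + 72)/(j^2 - 12*j + 35)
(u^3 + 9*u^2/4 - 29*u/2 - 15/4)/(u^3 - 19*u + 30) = (u + 1/4)/(u - 2)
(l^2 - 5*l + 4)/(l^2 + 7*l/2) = 2*(l^2 - 5*l + 4)/(l*(2*l + 7))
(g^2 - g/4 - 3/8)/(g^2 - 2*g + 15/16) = 2*(2*g + 1)/(4*g - 5)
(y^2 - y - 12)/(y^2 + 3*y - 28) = (y + 3)/(y + 7)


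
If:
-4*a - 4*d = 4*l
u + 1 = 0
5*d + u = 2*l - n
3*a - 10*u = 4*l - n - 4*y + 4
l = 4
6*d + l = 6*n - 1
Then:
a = -193/36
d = 49/36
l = 4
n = 79/36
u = -1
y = 215/36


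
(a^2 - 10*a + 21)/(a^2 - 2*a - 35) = (a - 3)/(a + 5)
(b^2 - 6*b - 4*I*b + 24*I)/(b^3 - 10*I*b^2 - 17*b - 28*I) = (b - 6)/(b^2 - 6*I*b + 7)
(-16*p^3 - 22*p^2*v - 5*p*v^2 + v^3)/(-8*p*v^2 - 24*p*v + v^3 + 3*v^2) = (2*p^2 + 3*p*v + v^2)/(v*(v + 3))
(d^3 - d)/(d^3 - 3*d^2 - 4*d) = (d - 1)/(d - 4)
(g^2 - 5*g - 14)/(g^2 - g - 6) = (g - 7)/(g - 3)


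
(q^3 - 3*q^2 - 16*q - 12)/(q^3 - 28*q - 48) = (q + 1)/(q + 4)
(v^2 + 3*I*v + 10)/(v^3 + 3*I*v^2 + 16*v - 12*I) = (v + 5*I)/(v^2 + 5*I*v + 6)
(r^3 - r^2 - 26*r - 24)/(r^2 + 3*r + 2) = (r^2 - 2*r - 24)/(r + 2)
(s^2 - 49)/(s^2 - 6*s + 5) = (s^2 - 49)/(s^2 - 6*s + 5)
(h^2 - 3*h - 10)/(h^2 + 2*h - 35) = (h + 2)/(h + 7)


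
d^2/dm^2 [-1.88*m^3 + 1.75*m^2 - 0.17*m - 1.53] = 3.5 - 11.28*m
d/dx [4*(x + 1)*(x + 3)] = 8*x + 16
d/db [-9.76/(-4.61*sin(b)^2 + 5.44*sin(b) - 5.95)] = (53.0944 - 89.9872*sin(b))*cos(b)/(4.61*sin(b)^2 - 5.44*sin(b) + 5.95)^2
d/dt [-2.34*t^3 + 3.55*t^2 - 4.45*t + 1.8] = -7.02*t^2 + 7.1*t - 4.45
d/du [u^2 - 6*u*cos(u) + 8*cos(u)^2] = 6*u*sin(u) + 2*u - 8*sin(2*u) - 6*cos(u)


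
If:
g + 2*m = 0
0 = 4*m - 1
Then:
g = -1/2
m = 1/4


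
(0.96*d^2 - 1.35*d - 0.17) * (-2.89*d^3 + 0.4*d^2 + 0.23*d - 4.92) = -2.7744*d^5 + 4.2855*d^4 + 0.1721*d^3 - 5.1017*d^2 + 6.6029*d + 0.8364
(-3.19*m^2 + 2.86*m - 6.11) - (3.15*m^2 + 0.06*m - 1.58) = -6.34*m^2 + 2.8*m - 4.53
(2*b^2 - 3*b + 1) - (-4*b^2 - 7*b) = 6*b^2 + 4*b + 1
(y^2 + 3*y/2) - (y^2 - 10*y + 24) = 23*y/2 - 24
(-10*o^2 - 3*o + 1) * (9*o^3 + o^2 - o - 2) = -90*o^5 - 37*o^4 + 16*o^3 + 24*o^2 + 5*o - 2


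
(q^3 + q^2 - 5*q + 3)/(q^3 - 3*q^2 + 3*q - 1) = (q + 3)/(q - 1)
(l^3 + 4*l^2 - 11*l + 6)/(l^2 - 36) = (l^2 - 2*l + 1)/(l - 6)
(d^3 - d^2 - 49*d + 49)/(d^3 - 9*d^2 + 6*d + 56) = (d^2 + 6*d - 7)/(d^2 - 2*d - 8)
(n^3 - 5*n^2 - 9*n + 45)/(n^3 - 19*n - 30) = (n - 3)/(n + 2)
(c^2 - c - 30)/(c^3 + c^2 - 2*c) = (c^2 - c - 30)/(c*(c^2 + c - 2))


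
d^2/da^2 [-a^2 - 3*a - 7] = -2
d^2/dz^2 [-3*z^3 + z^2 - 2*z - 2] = 2 - 18*z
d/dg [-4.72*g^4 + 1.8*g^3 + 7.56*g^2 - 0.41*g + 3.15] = -18.88*g^3 + 5.4*g^2 + 15.12*g - 0.41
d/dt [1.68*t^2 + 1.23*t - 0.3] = 3.36*t + 1.23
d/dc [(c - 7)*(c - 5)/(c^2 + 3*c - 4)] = 3*(5*c^2 - 26*c - 19)/(c^4 + 6*c^3 + c^2 - 24*c + 16)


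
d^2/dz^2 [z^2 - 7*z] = 2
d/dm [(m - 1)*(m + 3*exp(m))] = 3*m*exp(m) + 2*m - 1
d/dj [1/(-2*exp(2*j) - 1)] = 4*exp(2*j)/(2*exp(2*j) + 1)^2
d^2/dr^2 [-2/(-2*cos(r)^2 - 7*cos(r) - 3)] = 2*(-16*sin(r)^4 + 33*sin(r)^2 + 147*cos(r)/2 - 21*cos(3*r)/2 + 69)/(-2*sin(r)^2 + 7*cos(r) + 5)^3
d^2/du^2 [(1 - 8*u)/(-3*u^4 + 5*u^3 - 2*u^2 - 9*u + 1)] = 2*(432*u^7 - 1050*u^6 + 969*u^5 - 1092*u^4 + 658*u^3 - 135*u^2 + 9*u - 11)/(27*u^12 - 135*u^11 + 279*u^10 - 62*u^9 - 651*u^8 + 1029*u^7 + 86*u^6 - 1209*u^5 + 753*u^4 + 606*u^3 - 237*u^2 + 27*u - 1)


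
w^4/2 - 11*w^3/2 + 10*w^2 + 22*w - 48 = (w/2 + 1)*(w - 8)*(w - 3)*(w - 2)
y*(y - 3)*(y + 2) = y^3 - y^2 - 6*y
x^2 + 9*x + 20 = (x + 4)*(x + 5)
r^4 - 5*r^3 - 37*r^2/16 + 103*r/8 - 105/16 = (r - 5)*(r - 1)*(r - 3/4)*(r + 7/4)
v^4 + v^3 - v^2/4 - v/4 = v*(v - 1/2)*(v + 1/2)*(v + 1)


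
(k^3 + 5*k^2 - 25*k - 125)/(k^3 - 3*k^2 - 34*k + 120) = (k^2 + 10*k + 25)/(k^2 + 2*k - 24)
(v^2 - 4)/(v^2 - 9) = (v^2 - 4)/(v^2 - 9)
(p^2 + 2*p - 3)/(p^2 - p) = (p + 3)/p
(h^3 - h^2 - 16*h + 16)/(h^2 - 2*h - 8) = (h^2 + 3*h - 4)/(h + 2)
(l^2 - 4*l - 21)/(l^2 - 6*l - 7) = (l + 3)/(l + 1)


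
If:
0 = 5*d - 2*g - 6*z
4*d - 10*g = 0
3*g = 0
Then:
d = 0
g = 0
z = 0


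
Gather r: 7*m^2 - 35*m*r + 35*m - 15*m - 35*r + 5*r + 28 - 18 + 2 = 7*m^2 + 20*m + r*(-35*m - 30) + 12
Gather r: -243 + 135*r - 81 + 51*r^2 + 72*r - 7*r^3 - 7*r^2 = -7*r^3 + 44*r^2 + 207*r - 324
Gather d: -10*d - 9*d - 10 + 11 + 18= 19 - 19*d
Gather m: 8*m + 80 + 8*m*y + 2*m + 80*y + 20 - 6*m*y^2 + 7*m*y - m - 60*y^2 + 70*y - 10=m*(-6*y^2 + 15*y + 9) - 60*y^2 + 150*y + 90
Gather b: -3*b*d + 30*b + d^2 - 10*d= b*(30 - 3*d) + d^2 - 10*d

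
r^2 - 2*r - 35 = (r - 7)*(r + 5)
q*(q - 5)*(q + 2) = q^3 - 3*q^2 - 10*q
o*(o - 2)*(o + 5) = o^3 + 3*o^2 - 10*o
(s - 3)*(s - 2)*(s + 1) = s^3 - 4*s^2 + s + 6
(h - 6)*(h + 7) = h^2 + h - 42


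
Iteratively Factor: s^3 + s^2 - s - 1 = (s - 1)*(s^2 + 2*s + 1) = (s - 1)*(s + 1)*(s + 1)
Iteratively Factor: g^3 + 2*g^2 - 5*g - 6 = (g + 3)*(g^2 - g - 2) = (g - 2)*(g + 3)*(g + 1)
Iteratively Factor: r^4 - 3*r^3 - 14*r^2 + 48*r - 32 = (r + 4)*(r^3 - 7*r^2 + 14*r - 8) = (r - 1)*(r + 4)*(r^2 - 6*r + 8) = (r - 4)*(r - 1)*(r + 4)*(r - 2)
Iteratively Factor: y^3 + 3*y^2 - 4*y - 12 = (y - 2)*(y^2 + 5*y + 6) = (y - 2)*(y + 2)*(y + 3)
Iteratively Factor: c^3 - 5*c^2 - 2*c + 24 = (c - 3)*(c^2 - 2*c - 8) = (c - 4)*(c - 3)*(c + 2)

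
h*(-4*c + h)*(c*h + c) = -4*c^2*h^2 - 4*c^2*h + c*h^3 + c*h^2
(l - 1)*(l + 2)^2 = l^3 + 3*l^2 - 4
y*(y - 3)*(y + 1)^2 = y^4 - y^3 - 5*y^2 - 3*y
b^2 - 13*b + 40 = (b - 8)*(b - 5)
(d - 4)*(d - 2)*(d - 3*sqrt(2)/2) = d^3 - 6*d^2 - 3*sqrt(2)*d^2/2 + 8*d + 9*sqrt(2)*d - 12*sqrt(2)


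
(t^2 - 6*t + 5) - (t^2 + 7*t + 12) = -13*t - 7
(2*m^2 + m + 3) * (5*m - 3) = 10*m^3 - m^2 + 12*m - 9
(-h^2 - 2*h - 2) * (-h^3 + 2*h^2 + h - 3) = h^5 - 3*h^3 - 3*h^2 + 4*h + 6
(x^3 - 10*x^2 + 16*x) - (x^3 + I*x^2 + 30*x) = -10*x^2 - I*x^2 - 14*x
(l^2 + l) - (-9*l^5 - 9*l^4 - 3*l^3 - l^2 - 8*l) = 9*l^5 + 9*l^4 + 3*l^3 + 2*l^2 + 9*l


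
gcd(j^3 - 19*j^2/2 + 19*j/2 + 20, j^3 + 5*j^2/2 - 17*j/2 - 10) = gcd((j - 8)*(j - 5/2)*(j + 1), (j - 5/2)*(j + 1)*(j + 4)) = j^2 - 3*j/2 - 5/2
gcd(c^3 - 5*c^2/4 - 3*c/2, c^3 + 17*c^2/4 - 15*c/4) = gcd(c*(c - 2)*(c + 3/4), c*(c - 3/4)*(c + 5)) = c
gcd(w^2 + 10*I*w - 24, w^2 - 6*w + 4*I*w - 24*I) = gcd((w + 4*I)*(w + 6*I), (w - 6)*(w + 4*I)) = w + 4*I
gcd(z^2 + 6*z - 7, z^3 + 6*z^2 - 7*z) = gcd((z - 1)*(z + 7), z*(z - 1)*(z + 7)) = z^2 + 6*z - 7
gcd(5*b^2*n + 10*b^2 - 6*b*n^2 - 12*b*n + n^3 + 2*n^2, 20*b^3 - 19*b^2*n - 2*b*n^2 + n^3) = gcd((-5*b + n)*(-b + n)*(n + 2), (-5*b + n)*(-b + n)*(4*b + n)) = 5*b^2 - 6*b*n + n^2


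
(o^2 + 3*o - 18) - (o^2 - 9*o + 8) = 12*o - 26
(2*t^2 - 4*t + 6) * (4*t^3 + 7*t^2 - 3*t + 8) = 8*t^5 - 2*t^4 - 10*t^3 + 70*t^2 - 50*t + 48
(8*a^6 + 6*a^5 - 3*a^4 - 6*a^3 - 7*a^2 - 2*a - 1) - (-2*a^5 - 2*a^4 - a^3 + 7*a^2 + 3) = 8*a^6 + 8*a^5 - a^4 - 5*a^3 - 14*a^2 - 2*a - 4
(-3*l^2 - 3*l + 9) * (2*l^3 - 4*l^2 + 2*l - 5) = -6*l^5 + 6*l^4 + 24*l^3 - 27*l^2 + 33*l - 45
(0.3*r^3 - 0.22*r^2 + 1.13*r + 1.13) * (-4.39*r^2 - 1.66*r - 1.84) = -1.317*r^5 + 0.4678*r^4 - 5.1475*r^3 - 6.4317*r^2 - 3.955*r - 2.0792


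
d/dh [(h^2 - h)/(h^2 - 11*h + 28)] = 2*(-5*h^2 + 28*h - 14)/(h^4 - 22*h^3 + 177*h^2 - 616*h + 784)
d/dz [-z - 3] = -1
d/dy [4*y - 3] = 4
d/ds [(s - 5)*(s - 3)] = 2*s - 8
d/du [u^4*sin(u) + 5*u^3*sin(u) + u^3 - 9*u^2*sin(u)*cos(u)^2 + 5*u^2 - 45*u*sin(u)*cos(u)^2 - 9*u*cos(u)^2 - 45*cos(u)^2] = u^4*cos(u) + 4*u^3*sin(u) + 5*u^3*cos(u) + 15*u^2*sin(u) - 9*u^2*cos(u)/4 - 27*u^2*cos(3*u)/4 + 3*u^2 - 9*u*sin(u)/2 + 9*u*sin(2*u) - 9*u*sin(3*u)/2 - 45*u*cos(u)/4 - 135*u*cos(3*u)/4 + 10*u - 45*sin(u)/4 + 45*sin(2*u) - 45*sin(3*u)/4 - 9*cos(2*u)/2 - 9/2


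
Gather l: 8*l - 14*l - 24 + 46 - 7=15 - 6*l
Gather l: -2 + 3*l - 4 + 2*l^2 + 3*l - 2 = 2*l^2 + 6*l - 8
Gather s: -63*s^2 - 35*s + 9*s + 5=-63*s^2 - 26*s + 5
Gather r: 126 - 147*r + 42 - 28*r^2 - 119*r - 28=-28*r^2 - 266*r + 140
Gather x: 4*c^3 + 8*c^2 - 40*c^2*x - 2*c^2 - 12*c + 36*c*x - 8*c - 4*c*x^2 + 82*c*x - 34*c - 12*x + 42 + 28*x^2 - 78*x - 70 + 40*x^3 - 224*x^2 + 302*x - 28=4*c^3 + 6*c^2 - 54*c + 40*x^3 + x^2*(-4*c - 196) + x*(-40*c^2 + 118*c + 212) - 56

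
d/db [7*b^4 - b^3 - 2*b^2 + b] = 28*b^3 - 3*b^2 - 4*b + 1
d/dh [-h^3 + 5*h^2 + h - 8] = -3*h^2 + 10*h + 1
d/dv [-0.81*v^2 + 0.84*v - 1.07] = 0.84 - 1.62*v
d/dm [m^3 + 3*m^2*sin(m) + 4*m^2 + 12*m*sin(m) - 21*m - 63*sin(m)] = 3*m^2*cos(m) + 3*m^2 + 6*m*sin(m) + 12*m*cos(m) + 8*m + 12*sin(m) - 63*cos(m) - 21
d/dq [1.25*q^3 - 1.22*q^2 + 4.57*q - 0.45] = 3.75*q^2 - 2.44*q + 4.57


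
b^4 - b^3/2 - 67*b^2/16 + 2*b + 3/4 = (b - 2)*(b - 3/4)*(b + 1/4)*(b + 2)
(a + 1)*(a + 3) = a^2 + 4*a + 3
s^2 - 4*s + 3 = (s - 3)*(s - 1)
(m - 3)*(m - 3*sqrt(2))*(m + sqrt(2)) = m^3 - 3*m^2 - 2*sqrt(2)*m^2 - 6*m + 6*sqrt(2)*m + 18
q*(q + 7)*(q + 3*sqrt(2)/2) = q^3 + 3*sqrt(2)*q^2/2 + 7*q^2 + 21*sqrt(2)*q/2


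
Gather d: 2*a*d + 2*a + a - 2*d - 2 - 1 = 3*a + d*(2*a - 2) - 3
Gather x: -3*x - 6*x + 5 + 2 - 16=-9*x - 9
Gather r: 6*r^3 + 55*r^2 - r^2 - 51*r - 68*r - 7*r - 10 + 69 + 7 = 6*r^3 + 54*r^2 - 126*r + 66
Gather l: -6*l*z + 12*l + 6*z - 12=l*(12 - 6*z) + 6*z - 12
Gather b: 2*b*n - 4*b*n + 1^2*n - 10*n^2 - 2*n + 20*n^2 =-2*b*n + 10*n^2 - n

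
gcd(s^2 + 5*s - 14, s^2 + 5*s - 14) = s^2 + 5*s - 14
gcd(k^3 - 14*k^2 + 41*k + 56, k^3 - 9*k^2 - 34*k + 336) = k^2 - 15*k + 56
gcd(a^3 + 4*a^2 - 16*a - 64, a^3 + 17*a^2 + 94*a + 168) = a + 4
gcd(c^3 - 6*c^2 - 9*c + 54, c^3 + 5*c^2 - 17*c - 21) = c - 3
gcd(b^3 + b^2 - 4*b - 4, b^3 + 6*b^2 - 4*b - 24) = b^2 - 4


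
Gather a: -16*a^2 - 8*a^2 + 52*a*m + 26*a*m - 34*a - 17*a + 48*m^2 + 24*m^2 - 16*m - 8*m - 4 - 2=-24*a^2 + a*(78*m - 51) + 72*m^2 - 24*m - 6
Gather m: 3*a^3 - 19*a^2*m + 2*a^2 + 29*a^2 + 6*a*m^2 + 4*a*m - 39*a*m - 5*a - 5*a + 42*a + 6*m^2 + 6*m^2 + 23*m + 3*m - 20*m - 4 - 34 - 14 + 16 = 3*a^3 + 31*a^2 + 32*a + m^2*(6*a + 12) + m*(-19*a^2 - 35*a + 6) - 36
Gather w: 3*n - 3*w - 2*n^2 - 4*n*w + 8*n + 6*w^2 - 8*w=-2*n^2 + 11*n + 6*w^2 + w*(-4*n - 11)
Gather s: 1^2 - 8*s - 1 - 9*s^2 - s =-9*s^2 - 9*s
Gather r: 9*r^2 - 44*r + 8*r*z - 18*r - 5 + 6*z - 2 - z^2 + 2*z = 9*r^2 + r*(8*z - 62) - z^2 + 8*z - 7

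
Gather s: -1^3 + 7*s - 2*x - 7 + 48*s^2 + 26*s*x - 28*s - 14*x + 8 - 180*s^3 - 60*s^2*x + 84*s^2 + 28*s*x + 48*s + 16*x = -180*s^3 + s^2*(132 - 60*x) + s*(54*x + 27)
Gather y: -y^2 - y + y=-y^2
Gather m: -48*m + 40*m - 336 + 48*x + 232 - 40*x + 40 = -8*m + 8*x - 64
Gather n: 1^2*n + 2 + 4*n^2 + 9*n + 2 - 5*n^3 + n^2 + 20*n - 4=-5*n^3 + 5*n^2 + 30*n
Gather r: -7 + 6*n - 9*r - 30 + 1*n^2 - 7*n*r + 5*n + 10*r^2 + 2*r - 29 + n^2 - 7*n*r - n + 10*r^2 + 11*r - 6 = 2*n^2 + 10*n + 20*r^2 + r*(4 - 14*n) - 72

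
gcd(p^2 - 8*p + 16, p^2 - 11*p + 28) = p - 4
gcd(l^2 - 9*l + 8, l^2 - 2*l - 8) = 1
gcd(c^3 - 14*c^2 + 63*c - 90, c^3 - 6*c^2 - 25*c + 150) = c^2 - 11*c + 30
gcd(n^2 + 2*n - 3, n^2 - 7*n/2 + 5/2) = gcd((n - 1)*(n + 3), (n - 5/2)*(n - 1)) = n - 1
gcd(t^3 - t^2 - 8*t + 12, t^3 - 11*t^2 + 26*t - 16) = t - 2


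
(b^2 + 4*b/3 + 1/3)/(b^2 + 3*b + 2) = (b + 1/3)/(b + 2)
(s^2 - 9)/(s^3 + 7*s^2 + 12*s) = (s - 3)/(s*(s + 4))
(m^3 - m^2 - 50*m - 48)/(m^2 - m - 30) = (-m^3 + m^2 + 50*m + 48)/(-m^2 + m + 30)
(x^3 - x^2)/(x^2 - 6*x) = x*(x - 1)/(x - 6)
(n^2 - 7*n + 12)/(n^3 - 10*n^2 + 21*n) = (n - 4)/(n*(n - 7))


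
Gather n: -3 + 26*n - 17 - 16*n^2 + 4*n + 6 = -16*n^2 + 30*n - 14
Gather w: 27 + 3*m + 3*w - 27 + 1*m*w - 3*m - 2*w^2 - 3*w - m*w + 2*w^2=0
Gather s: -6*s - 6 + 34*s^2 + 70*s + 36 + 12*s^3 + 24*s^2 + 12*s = 12*s^3 + 58*s^2 + 76*s + 30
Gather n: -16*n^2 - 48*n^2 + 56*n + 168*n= -64*n^2 + 224*n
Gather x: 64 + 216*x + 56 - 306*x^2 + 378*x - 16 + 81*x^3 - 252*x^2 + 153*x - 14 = 81*x^3 - 558*x^2 + 747*x + 90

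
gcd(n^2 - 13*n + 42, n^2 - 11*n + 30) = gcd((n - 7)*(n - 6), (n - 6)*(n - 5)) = n - 6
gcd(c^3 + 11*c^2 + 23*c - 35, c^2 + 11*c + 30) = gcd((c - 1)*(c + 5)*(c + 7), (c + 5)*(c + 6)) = c + 5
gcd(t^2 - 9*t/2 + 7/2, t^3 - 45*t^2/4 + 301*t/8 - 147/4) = t - 7/2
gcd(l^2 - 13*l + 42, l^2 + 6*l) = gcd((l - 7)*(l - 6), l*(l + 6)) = 1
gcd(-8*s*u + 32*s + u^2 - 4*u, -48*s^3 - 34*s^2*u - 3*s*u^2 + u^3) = 8*s - u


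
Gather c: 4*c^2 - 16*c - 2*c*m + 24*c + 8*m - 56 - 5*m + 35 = 4*c^2 + c*(8 - 2*m) + 3*m - 21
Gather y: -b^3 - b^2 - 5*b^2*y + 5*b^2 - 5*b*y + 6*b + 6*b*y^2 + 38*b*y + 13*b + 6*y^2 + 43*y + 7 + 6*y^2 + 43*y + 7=-b^3 + 4*b^2 + 19*b + y^2*(6*b + 12) + y*(-5*b^2 + 33*b + 86) + 14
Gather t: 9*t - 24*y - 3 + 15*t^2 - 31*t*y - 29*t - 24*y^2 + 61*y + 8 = 15*t^2 + t*(-31*y - 20) - 24*y^2 + 37*y + 5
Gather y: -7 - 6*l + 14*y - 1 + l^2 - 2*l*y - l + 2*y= l^2 - 7*l + y*(16 - 2*l) - 8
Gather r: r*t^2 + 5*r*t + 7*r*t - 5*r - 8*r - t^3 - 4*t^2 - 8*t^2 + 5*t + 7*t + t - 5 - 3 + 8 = r*(t^2 + 12*t - 13) - t^3 - 12*t^2 + 13*t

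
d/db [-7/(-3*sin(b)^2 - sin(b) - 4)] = -7*(6*sin(b) + 1)*cos(b)/(3*sin(b)^2 + sin(b) + 4)^2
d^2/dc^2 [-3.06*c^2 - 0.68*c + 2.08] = -6.12000000000000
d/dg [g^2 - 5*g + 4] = 2*g - 5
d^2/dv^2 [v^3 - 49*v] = 6*v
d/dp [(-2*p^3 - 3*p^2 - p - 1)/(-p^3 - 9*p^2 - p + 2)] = (15*p^4 + 2*p^3 - 21*p^2 - 30*p - 3)/(p^6 + 18*p^5 + 83*p^4 + 14*p^3 - 35*p^2 - 4*p + 4)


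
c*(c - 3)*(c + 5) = c^3 + 2*c^2 - 15*c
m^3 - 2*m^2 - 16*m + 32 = (m - 4)*(m - 2)*(m + 4)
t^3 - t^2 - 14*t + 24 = (t - 3)*(t - 2)*(t + 4)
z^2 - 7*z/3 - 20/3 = (z - 4)*(z + 5/3)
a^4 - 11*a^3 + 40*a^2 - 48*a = a*(a - 4)^2*(a - 3)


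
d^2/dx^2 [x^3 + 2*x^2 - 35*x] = 6*x + 4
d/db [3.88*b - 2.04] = 3.88000000000000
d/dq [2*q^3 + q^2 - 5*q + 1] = 6*q^2 + 2*q - 5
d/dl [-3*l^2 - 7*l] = -6*l - 7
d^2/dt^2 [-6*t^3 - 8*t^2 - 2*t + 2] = -36*t - 16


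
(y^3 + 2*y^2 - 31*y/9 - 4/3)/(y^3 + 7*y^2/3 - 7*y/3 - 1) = (y - 4/3)/(y - 1)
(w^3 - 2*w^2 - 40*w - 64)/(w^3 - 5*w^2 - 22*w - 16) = (w + 4)/(w + 1)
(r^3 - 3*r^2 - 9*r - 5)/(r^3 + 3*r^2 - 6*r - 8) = (r^2 - 4*r - 5)/(r^2 + 2*r - 8)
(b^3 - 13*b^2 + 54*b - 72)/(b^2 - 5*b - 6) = (b^2 - 7*b + 12)/(b + 1)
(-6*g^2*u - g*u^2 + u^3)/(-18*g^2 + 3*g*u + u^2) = u*(2*g + u)/(6*g + u)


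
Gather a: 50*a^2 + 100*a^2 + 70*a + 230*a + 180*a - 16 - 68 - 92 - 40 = 150*a^2 + 480*a - 216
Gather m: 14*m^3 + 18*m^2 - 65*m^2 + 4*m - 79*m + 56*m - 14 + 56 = 14*m^3 - 47*m^2 - 19*m + 42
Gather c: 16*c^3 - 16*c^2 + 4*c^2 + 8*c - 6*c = 16*c^3 - 12*c^2 + 2*c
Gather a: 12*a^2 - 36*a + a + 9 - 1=12*a^2 - 35*a + 8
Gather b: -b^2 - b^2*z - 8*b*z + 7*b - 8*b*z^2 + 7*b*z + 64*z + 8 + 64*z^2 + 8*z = b^2*(-z - 1) + b*(-8*z^2 - z + 7) + 64*z^2 + 72*z + 8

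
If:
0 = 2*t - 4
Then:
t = 2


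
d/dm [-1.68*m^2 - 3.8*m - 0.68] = -3.36*m - 3.8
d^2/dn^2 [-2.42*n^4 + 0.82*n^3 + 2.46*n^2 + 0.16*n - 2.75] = -29.04*n^2 + 4.92*n + 4.92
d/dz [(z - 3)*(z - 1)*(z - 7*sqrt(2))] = 3*z^2 - 14*sqrt(2)*z - 8*z + 3 + 28*sqrt(2)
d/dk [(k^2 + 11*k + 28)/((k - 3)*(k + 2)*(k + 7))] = (-k^2 - 8*k - 2)/(k^4 - 2*k^3 - 11*k^2 + 12*k + 36)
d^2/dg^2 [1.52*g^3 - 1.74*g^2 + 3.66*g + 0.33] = 9.12*g - 3.48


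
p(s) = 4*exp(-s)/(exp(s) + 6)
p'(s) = -4*exp(-s)/(exp(s) + 6) - 4/(exp(s) + 6)^2 = 8*(-exp(s) - 3)*exp(-s)/(exp(2*s) + 12*exp(s) + 36)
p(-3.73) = 27.68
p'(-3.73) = -27.79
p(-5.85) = 231.38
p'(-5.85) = -231.49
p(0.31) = 0.40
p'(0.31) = -0.47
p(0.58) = 0.29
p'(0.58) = -0.35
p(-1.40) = 2.60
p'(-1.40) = -2.70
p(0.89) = 0.19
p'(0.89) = -0.25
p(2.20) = 0.03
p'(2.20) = -0.05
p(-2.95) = 12.63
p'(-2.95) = -12.74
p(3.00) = 0.01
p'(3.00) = -0.01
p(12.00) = 0.00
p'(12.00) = 0.00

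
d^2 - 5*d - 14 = (d - 7)*(d + 2)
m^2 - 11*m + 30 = (m - 6)*(m - 5)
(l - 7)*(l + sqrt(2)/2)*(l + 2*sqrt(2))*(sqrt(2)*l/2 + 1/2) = sqrt(2)*l^4/2 - 7*sqrt(2)*l^3/2 + 3*l^3 - 21*l^2 + 9*sqrt(2)*l^2/4 - 63*sqrt(2)*l/4 + l - 7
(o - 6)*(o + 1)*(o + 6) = o^3 + o^2 - 36*o - 36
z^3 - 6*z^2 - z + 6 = (z - 6)*(z - 1)*(z + 1)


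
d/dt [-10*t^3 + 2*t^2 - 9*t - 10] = -30*t^2 + 4*t - 9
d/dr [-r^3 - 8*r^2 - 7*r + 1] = -3*r^2 - 16*r - 7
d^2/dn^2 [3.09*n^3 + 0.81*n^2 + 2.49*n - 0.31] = 18.54*n + 1.62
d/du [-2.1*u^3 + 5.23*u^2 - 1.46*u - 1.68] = -6.3*u^2 + 10.46*u - 1.46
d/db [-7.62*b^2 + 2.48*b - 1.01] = 2.48 - 15.24*b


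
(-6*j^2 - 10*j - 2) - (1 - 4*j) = -6*j^2 - 6*j - 3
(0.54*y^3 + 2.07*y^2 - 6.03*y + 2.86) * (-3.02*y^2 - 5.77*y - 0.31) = -1.6308*y^5 - 9.3672*y^4 + 6.0993*y^3 + 25.5142*y^2 - 14.6329*y - 0.8866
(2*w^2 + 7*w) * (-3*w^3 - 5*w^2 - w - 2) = -6*w^5 - 31*w^4 - 37*w^3 - 11*w^2 - 14*w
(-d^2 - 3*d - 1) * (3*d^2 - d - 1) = -3*d^4 - 8*d^3 + d^2 + 4*d + 1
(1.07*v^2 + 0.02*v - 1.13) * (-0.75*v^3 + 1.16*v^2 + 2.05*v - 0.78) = -0.8025*v^5 + 1.2262*v^4 + 3.0642*v^3 - 2.1044*v^2 - 2.3321*v + 0.8814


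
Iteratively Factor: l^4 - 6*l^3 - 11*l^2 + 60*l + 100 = (l - 5)*(l^3 - l^2 - 16*l - 20) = (l - 5)^2*(l^2 + 4*l + 4) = (l - 5)^2*(l + 2)*(l + 2)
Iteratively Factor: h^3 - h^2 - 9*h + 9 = (h - 3)*(h^2 + 2*h - 3) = (h - 3)*(h - 1)*(h + 3)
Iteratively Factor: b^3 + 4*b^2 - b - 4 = (b + 1)*(b^2 + 3*b - 4) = (b + 1)*(b + 4)*(b - 1)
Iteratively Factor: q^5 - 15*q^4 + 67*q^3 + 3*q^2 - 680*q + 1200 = (q + 3)*(q^4 - 18*q^3 + 121*q^2 - 360*q + 400) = (q - 5)*(q + 3)*(q^3 - 13*q^2 + 56*q - 80) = (q - 5)*(q - 4)*(q + 3)*(q^2 - 9*q + 20) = (q - 5)^2*(q - 4)*(q + 3)*(q - 4)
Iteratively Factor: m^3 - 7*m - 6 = (m - 3)*(m^2 + 3*m + 2) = (m - 3)*(m + 1)*(m + 2)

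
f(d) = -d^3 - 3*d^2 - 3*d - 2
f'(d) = -3*d^2 - 6*d - 3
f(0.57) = -4.87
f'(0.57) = -7.39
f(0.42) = -3.86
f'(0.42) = -6.05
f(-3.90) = 23.39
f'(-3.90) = -25.23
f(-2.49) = 2.31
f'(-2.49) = -6.66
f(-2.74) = 4.27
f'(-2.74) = -9.08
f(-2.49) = 2.31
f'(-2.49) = -6.66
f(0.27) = -3.05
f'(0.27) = -4.84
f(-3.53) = 15.19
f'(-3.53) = -19.20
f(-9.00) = 511.00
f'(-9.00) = -192.00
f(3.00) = -65.00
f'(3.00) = -48.00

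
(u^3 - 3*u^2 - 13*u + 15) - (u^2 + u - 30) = u^3 - 4*u^2 - 14*u + 45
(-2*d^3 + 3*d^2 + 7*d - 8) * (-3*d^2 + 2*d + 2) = 6*d^5 - 13*d^4 - 19*d^3 + 44*d^2 - 2*d - 16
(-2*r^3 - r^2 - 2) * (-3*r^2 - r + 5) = 6*r^5 + 5*r^4 - 9*r^3 + r^2 + 2*r - 10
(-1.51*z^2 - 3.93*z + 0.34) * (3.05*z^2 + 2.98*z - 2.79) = -4.6055*z^4 - 16.4863*z^3 - 6.4615*z^2 + 11.9779*z - 0.9486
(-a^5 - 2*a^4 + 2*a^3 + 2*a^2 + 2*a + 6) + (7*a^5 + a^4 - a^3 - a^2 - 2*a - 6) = 6*a^5 - a^4 + a^3 + a^2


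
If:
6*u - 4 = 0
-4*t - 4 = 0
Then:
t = -1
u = 2/3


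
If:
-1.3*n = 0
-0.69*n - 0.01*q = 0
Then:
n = 0.00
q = 0.00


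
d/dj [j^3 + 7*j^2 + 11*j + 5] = 3*j^2 + 14*j + 11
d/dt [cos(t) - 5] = -sin(t)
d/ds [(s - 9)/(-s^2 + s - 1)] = (-s^2 + s + (s - 9)*(2*s - 1) - 1)/(s^2 - s + 1)^2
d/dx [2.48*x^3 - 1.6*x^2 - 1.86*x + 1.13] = 7.44*x^2 - 3.2*x - 1.86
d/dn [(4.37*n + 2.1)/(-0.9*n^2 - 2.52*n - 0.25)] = (3.933*n^2 + 3.78*n + 4.1995)/(0.81*n^4 + 4.536*n^3 + 6.8004*n^2 + 1.26*n + 0.0625)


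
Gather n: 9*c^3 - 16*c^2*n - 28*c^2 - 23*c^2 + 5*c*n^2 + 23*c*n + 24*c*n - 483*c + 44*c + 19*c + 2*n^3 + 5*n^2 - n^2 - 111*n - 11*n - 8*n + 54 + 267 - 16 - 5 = 9*c^3 - 51*c^2 - 420*c + 2*n^3 + n^2*(5*c + 4) + n*(-16*c^2 + 47*c - 130) + 300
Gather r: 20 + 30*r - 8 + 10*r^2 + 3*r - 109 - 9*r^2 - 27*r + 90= r^2 + 6*r - 7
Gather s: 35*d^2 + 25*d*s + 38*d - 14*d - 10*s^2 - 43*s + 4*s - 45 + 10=35*d^2 + 24*d - 10*s^2 + s*(25*d - 39) - 35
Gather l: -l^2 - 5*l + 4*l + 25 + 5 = -l^2 - l + 30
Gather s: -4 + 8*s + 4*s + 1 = 12*s - 3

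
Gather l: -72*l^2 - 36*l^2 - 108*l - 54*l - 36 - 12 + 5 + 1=-108*l^2 - 162*l - 42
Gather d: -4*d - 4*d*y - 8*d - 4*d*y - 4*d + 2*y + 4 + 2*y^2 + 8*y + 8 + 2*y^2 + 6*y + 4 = d*(-8*y - 16) + 4*y^2 + 16*y + 16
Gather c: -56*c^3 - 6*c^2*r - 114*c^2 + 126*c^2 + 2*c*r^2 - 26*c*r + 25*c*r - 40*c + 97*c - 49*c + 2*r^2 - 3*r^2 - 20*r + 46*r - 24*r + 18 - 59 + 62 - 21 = -56*c^3 + c^2*(12 - 6*r) + c*(2*r^2 - r + 8) - r^2 + 2*r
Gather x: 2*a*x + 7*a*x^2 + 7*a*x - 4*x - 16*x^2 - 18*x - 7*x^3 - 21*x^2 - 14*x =-7*x^3 + x^2*(7*a - 37) + x*(9*a - 36)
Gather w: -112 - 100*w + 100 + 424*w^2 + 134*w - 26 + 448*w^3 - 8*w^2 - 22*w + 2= 448*w^3 + 416*w^2 + 12*w - 36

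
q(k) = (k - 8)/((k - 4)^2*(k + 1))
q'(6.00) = 0.12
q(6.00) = -0.07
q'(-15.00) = 0.00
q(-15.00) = 0.00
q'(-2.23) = 0.22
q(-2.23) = 0.21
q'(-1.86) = 0.47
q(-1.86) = 0.33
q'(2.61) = -0.75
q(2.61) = -0.77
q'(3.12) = -2.79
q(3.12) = -1.53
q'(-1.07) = 73.44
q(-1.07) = 5.04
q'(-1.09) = 44.42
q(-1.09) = 3.90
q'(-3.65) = 0.04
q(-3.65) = 0.08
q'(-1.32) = 3.49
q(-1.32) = 1.03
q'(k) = -(k - 8)/((k - 4)^2*(k + 1)^2) - 2*(k - 8)/((k - 4)^3*(k + 1)) + 1/((k - 4)^2*(k + 1))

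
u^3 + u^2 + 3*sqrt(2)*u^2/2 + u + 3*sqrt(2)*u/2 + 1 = (u + 1)*(u + sqrt(2)/2)*(u + sqrt(2))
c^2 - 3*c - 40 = (c - 8)*(c + 5)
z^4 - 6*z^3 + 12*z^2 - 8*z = z*(z - 2)^3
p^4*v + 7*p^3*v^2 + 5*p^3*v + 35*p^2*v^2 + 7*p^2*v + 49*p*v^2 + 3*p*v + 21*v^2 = (p + 1)*(p + 3)*(p + 7*v)*(p*v + v)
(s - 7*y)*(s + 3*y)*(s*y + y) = s^3*y - 4*s^2*y^2 + s^2*y - 21*s*y^3 - 4*s*y^2 - 21*y^3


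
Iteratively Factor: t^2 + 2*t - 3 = (t + 3)*(t - 1)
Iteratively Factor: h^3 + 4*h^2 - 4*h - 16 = (h + 2)*(h^2 + 2*h - 8) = (h - 2)*(h + 2)*(h + 4)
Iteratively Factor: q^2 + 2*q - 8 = (q + 4)*(q - 2)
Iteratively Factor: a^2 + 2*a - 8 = (a + 4)*(a - 2)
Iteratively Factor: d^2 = (d)*(d)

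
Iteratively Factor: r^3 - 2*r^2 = (r)*(r^2 - 2*r) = r^2*(r - 2)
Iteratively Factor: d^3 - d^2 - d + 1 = (d - 1)*(d^2 - 1) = (d - 1)^2*(d + 1)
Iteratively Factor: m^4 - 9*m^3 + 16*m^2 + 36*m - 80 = (m + 2)*(m^3 - 11*m^2 + 38*m - 40) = (m - 5)*(m + 2)*(m^2 - 6*m + 8) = (m - 5)*(m - 4)*(m + 2)*(m - 2)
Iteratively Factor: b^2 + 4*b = (b)*(b + 4)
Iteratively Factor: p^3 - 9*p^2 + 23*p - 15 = (p - 1)*(p^2 - 8*p + 15) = (p - 3)*(p - 1)*(p - 5)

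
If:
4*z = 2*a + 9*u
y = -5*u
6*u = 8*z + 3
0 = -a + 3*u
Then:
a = -3/8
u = -1/8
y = 5/8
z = -15/32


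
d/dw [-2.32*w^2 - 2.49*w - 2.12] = -4.64*w - 2.49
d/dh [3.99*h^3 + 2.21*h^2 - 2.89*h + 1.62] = 11.97*h^2 + 4.42*h - 2.89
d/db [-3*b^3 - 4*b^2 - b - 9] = -9*b^2 - 8*b - 1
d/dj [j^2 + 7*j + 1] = 2*j + 7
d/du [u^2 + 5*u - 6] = 2*u + 5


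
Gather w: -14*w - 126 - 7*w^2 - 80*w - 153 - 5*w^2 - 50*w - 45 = -12*w^2 - 144*w - 324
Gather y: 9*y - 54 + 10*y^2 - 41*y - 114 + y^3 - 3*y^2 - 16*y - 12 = y^3 + 7*y^2 - 48*y - 180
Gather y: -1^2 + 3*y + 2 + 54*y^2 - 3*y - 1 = 54*y^2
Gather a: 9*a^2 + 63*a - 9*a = 9*a^2 + 54*a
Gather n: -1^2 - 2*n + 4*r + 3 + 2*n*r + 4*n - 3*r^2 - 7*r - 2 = n*(2*r + 2) - 3*r^2 - 3*r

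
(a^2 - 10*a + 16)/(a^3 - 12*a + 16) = (a - 8)/(a^2 + 2*a - 8)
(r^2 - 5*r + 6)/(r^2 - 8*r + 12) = (r - 3)/(r - 6)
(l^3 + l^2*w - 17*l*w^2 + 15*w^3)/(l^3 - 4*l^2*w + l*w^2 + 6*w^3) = (-l^2 - 4*l*w + 5*w^2)/(-l^2 + l*w + 2*w^2)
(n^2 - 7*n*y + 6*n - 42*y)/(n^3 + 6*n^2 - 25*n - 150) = (n - 7*y)/(n^2 - 25)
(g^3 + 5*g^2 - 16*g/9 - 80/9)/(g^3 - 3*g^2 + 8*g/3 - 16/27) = 3*(3*g^2 + 19*g + 20)/(9*g^2 - 15*g + 4)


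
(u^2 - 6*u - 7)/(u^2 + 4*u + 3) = (u - 7)/(u + 3)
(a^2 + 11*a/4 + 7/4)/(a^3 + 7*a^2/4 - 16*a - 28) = (a + 1)/(a^2 - 16)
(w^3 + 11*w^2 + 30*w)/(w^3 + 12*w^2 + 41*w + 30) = w/(w + 1)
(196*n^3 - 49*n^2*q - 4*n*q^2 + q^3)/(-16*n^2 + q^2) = (-49*n^2 + q^2)/(4*n + q)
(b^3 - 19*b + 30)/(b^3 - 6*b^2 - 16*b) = (-b^3 + 19*b - 30)/(b*(-b^2 + 6*b + 16))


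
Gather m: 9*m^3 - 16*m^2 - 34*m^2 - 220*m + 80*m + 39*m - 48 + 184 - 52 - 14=9*m^3 - 50*m^2 - 101*m + 70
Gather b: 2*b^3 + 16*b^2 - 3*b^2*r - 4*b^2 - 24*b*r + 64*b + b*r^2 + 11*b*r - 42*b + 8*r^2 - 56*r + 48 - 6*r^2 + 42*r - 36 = 2*b^3 + b^2*(12 - 3*r) + b*(r^2 - 13*r + 22) + 2*r^2 - 14*r + 12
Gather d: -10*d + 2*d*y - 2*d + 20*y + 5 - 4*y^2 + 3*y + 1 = d*(2*y - 12) - 4*y^2 + 23*y + 6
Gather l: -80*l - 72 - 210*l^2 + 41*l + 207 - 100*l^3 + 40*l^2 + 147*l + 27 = -100*l^3 - 170*l^2 + 108*l + 162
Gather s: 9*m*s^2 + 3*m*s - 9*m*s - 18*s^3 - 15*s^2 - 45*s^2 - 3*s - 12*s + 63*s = -18*s^3 + s^2*(9*m - 60) + s*(48 - 6*m)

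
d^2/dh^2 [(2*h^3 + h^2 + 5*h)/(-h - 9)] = 4*(-h^3 - 27*h^2 - 243*h - 18)/(h^3 + 27*h^2 + 243*h + 729)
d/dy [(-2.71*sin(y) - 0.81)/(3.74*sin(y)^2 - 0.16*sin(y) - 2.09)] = (10.1354*sin(y)^2 + 6.0588*sin(y) + 5.5343)*cos(y)/(13.9876*sin(y)^4 - 1.1968*sin(y)^3 - 15.6076*sin(y)^2 + 0.6688*sin(y) + 4.3681)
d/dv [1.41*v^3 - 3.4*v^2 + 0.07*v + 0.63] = 4.23*v^2 - 6.8*v + 0.07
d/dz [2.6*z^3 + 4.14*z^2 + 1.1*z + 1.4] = 7.8*z^2 + 8.28*z + 1.1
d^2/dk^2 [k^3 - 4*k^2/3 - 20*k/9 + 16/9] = 6*k - 8/3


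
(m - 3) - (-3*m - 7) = 4*m + 4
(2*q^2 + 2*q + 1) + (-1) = 2*q^2 + 2*q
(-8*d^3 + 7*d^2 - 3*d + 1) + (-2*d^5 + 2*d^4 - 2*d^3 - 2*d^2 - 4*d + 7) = -2*d^5 + 2*d^4 - 10*d^3 + 5*d^2 - 7*d + 8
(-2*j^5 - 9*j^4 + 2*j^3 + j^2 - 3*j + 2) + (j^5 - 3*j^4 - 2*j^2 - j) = -j^5 - 12*j^4 + 2*j^3 - j^2 - 4*j + 2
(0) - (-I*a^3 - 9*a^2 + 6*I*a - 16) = I*a^3 + 9*a^2 - 6*I*a + 16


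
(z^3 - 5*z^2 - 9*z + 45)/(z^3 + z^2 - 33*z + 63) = (z^2 - 2*z - 15)/(z^2 + 4*z - 21)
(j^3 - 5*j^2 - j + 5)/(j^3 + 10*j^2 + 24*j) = (j^3 - 5*j^2 - j + 5)/(j*(j^2 + 10*j + 24))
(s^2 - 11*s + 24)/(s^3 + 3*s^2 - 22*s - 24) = (s^2 - 11*s + 24)/(s^3 + 3*s^2 - 22*s - 24)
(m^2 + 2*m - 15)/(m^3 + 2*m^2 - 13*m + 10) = (m - 3)/(m^2 - 3*m + 2)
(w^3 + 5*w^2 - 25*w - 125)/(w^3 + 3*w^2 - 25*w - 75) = (w + 5)/(w + 3)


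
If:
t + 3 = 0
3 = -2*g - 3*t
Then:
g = 3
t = -3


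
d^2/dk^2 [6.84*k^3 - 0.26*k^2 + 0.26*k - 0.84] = 41.04*k - 0.52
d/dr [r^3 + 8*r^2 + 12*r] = 3*r^2 + 16*r + 12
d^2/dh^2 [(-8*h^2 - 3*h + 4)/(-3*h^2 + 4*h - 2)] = 2*(123*h^3 - 252*h^2 + 90*h + 16)/(27*h^6 - 108*h^5 + 198*h^4 - 208*h^3 + 132*h^2 - 48*h + 8)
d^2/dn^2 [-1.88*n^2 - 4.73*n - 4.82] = -3.76000000000000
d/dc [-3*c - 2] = -3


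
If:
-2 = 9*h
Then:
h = -2/9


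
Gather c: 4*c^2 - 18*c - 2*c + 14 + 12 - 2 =4*c^2 - 20*c + 24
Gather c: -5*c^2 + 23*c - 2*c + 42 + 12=-5*c^2 + 21*c + 54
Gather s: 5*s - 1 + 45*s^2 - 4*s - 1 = 45*s^2 + s - 2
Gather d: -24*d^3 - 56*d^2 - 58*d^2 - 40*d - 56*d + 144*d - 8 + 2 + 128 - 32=-24*d^3 - 114*d^2 + 48*d + 90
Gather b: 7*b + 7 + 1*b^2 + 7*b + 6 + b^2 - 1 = 2*b^2 + 14*b + 12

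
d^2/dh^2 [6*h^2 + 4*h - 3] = 12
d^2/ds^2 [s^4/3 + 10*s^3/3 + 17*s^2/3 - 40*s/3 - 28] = 4*s^2 + 20*s + 34/3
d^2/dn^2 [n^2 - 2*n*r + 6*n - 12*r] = 2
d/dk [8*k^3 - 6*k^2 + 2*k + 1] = 24*k^2 - 12*k + 2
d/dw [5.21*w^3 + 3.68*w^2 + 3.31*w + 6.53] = 15.63*w^2 + 7.36*w + 3.31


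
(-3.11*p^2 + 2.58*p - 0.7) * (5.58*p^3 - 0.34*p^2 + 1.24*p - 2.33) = -17.3538*p^5 + 15.4538*p^4 - 8.6396*p^3 + 10.6835*p^2 - 6.8794*p + 1.631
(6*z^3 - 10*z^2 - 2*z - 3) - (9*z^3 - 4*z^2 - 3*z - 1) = -3*z^3 - 6*z^2 + z - 2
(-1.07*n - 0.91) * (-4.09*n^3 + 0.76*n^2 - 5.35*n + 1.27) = 4.3763*n^4 + 2.9087*n^3 + 5.0329*n^2 + 3.5096*n - 1.1557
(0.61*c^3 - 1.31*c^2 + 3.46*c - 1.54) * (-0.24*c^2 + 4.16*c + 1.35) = -0.1464*c^5 + 2.852*c^4 - 5.4565*c^3 + 12.9947*c^2 - 1.7354*c - 2.079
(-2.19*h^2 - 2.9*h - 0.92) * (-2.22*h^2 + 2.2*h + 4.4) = 4.8618*h^4 + 1.62*h^3 - 13.9736*h^2 - 14.784*h - 4.048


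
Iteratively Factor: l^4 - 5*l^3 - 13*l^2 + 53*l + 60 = (l + 3)*(l^3 - 8*l^2 + 11*l + 20) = (l - 5)*(l + 3)*(l^2 - 3*l - 4) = (l - 5)*(l + 1)*(l + 3)*(l - 4)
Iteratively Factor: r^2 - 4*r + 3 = (r - 3)*(r - 1)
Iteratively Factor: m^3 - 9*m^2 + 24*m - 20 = (m - 5)*(m^2 - 4*m + 4) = (m - 5)*(m - 2)*(m - 2)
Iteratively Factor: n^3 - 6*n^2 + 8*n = (n - 4)*(n^2 - 2*n) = (n - 4)*(n - 2)*(n)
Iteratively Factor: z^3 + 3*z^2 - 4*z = (z)*(z^2 + 3*z - 4) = z*(z - 1)*(z + 4)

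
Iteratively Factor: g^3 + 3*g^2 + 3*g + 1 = (g + 1)*(g^2 + 2*g + 1) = (g + 1)^2*(g + 1)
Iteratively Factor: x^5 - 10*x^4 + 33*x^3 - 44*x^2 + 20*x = (x - 2)*(x^4 - 8*x^3 + 17*x^2 - 10*x) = (x - 2)*(x - 1)*(x^3 - 7*x^2 + 10*x) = (x - 5)*(x - 2)*(x - 1)*(x^2 - 2*x) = x*(x - 5)*(x - 2)*(x - 1)*(x - 2)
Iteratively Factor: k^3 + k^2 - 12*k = (k)*(k^2 + k - 12) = k*(k + 4)*(k - 3)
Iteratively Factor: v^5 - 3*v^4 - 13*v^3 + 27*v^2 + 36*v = (v - 3)*(v^4 - 13*v^2 - 12*v) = (v - 4)*(v - 3)*(v^3 + 4*v^2 + 3*v) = (v - 4)*(v - 3)*(v + 3)*(v^2 + v) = v*(v - 4)*(v - 3)*(v + 3)*(v + 1)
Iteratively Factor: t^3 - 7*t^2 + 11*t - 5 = (t - 1)*(t^2 - 6*t + 5) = (t - 1)^2*(t - 5)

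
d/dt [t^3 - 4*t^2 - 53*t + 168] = 3*t^2 - 8*t - 53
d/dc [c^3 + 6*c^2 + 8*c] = 3*c^2 + 12*c + 8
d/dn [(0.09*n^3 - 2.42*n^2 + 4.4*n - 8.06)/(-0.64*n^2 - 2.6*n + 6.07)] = (-0.0576*n^4 - 0.468*n^3 + 10.7469*n^2 - 39.6956*n + 5.752)/(0.4096*n^4 + 3.328*n^3 - 1.0096*n^2 - 31.564*n + 36.8449)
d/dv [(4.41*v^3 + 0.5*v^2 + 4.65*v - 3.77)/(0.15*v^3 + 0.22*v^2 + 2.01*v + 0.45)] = (0.8952*v^4 + 16.3332*v^3 + 7.632*v^2 + 2.1088*v + 9.6702)/(0.0225*v^6 + 0.066*v^5 + 0.6514*v^4 + 1.0194*v^3 + 4.2381*v^2 + 1.809*v + 0.2025)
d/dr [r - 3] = 1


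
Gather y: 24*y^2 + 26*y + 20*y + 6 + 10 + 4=24*y^2 + 46*y + 20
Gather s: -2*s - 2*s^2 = -2*s^2 - 2*s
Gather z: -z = -z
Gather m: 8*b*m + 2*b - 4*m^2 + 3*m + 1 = 2*b - 4*m^2 + m*(8*b + 3) + 1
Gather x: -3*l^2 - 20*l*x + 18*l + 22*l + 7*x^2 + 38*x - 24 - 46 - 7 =-3*l^2 + 40*l + 7*x^2 + x*(38 - 20*l) - 77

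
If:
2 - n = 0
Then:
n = 2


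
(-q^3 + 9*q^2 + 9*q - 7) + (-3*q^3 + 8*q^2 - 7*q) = -4*q^3 + 17*q^2 + 2*q - 7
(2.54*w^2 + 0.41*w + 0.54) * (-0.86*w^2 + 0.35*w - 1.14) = -2.1844*w^4 + 0.5364*w^3 - 3.2165*w^2 - 0.2784*w - 0.6156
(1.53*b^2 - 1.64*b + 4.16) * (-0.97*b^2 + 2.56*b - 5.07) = -1.4841*b^4 + 5.5076*b^3 - 15.9907*b^2 + 18.9644*b - 21.0912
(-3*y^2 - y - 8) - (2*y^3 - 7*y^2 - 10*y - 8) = -2*y^3 + 4*y^2 + 9*y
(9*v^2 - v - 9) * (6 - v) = -9*v^3 + 55*v^2 + 3*v - 54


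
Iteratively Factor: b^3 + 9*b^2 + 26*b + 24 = (b + 3)*(b^2 + 6*b + 8) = (b + 3)*(b + 4)*(b + 2)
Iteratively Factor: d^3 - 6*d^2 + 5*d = (d)*(d^2 - 6*d + 5) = d*(d - 5)*(d - 1)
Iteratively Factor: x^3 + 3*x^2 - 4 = (x - 1)*(x^2 + 4*x + 4) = (x - 1)*(x + 2)*(x + 2)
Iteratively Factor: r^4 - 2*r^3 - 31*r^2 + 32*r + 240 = (r + 4)*(r^3 - 6*r^2 - 7*r + 60) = (r - 4)*(r + 4)*(r^2 - 2*r - 15) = (r - 4)*(r + 3)*(r + 4)*(r - 5)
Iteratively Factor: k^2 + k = (k)*(k + 1)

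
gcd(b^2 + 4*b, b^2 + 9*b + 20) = b + 4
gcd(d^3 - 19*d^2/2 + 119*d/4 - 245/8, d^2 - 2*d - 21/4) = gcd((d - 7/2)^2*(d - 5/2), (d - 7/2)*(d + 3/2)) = d - 7/2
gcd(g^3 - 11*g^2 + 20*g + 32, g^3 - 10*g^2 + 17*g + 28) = g^2 - 3*g - 4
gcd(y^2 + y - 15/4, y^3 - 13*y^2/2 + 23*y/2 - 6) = y - 3/2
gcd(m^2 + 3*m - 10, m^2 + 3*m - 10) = m^2 + 3*m - 10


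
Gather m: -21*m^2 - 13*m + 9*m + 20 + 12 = -21*m^2 - 4*m + 32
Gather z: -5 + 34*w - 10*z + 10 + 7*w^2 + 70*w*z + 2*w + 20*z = 7*w^2 + 36*w + z*(70*w + 10) + 5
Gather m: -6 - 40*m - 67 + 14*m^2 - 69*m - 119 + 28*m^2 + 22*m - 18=42*m^2 - 87*m - 210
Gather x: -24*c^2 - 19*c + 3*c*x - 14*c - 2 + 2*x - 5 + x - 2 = -24*c^2 - 33*c + x*(3*c + 3) - 9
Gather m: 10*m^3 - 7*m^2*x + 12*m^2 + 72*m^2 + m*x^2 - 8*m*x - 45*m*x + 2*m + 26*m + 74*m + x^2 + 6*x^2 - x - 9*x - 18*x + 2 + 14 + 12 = 10*m^3 + m^2*(84 - 7*x) + m*(x^2 - 53*x + 102) + 7*x^2 - 28*x + 28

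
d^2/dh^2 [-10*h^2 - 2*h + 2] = -20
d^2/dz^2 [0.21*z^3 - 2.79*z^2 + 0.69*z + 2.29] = 1.26*z - 5.58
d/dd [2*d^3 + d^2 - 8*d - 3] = 6*d^2 + 2*d - 8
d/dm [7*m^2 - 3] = 14*m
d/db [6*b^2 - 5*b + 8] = 12*b - 5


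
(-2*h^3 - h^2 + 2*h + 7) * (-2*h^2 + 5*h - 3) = 4*h^5 - 8*h^4 - 3*h^3 - h^2 + 29*h - 21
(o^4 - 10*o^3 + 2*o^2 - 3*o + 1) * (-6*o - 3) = -6*o^5 + 57*o^4 + 18*o^3 + 12*o^2 + 3*o - 3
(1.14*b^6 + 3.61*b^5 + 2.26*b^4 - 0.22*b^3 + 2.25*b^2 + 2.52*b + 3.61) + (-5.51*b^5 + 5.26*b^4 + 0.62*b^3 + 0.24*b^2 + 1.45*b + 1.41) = 1.14*b^6 - 1.9*b^5 + 7.52*b^4 + 0.4*b^3 + 2.49*b^2 + 3.97*b + 5.02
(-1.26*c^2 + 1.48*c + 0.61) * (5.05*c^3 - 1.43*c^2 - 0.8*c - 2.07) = -6.363*c^5 + 9.2758*c^4 + 1.9721*c^3 + 0.5519*c^2 - 3.5516*c - 1.2627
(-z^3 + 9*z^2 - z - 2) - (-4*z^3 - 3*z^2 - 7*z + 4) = 3*z^3 + 12*z^2 + 6*z - 6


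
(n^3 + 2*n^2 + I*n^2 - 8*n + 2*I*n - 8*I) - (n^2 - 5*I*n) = n^3 + n^2 + I*n^2 - 8*n + 7*I*n - 8*I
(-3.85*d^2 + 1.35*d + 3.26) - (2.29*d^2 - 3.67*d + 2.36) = -6.14*d^2 + 5.02*d + 0.9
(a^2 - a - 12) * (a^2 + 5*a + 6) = a^4 + 4*a^3 - 11*a^2 - 66*a - 72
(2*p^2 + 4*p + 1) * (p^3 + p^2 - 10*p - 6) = 2*p^5 + 6*p^4 - 15*p^3 - 51*p^2 - 34*p - 6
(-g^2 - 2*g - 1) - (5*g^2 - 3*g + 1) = -6*g^2 + g - 2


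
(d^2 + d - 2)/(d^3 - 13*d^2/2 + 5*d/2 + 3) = 2*(d + 2)/(2*d^2 - 11*d - 6)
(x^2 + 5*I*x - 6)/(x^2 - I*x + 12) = (x + 2*I)/(x - 4*I)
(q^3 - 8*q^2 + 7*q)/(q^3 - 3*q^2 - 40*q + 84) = q*(q - 1)/(q^2 + 4*q - 12)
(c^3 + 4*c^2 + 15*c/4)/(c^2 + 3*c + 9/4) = c*(2*c + 5)/(2*c + 3)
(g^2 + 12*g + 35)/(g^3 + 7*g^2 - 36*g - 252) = (g + 5)/(g^2 - 36)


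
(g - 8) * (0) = 0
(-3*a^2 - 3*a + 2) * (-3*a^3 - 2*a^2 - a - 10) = 9*a^5 + 15*a^4 + 3*a^3 + 29*a^2 + 28*a - 20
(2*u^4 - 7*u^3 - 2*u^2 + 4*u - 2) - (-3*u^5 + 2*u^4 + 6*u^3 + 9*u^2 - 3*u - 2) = 3*u^5 - 13*u^3 - 11*u^2 + 7*u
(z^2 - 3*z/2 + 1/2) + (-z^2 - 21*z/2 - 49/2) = -12*z - 24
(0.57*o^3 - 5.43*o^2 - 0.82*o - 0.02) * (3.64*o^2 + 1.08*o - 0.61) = 2.0748*o^5 - 19.1496*o^4 - 9.1969*o^3 + 2.3539*o^2 + 0.4786*o + 0.0122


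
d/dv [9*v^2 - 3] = 18*v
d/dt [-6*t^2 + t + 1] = 1 - 12*t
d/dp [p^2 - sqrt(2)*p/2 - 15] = 2*p - sqrt(2)/2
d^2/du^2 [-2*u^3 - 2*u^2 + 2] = -12*u - 4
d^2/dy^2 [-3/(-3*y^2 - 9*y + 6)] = 2*(-y^2 - 3*y + (2*y + 3)^2 + 2)/(y^2 + 3*y - 2)^3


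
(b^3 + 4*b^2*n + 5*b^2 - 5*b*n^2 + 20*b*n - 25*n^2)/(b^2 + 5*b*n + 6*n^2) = (b^3 + 4*b^2*n + 5*b^2 - 5*b*n^2 + 20*b*n - 25*n^2)/(b^2 + 5*b*n + 6*n^2)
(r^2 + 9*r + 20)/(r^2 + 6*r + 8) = (r + 5)/(r + 2)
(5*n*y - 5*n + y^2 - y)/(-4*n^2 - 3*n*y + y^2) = (-5*n*y + 5*n - y^2 + y)/(4*n^2 + 3*n*y - y^2)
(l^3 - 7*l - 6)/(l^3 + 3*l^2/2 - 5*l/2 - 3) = 2*(l - 3)/(2*l - 3)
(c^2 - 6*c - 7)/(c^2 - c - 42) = (c + 1)/(c + 6)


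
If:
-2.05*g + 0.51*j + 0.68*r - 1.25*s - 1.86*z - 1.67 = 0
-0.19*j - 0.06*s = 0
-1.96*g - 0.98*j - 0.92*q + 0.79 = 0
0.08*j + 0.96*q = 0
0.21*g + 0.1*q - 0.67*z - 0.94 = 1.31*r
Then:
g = 0.150171873173503 - 0.189888743055148*z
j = 0.412009523676852*z + 0.548704570383691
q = -0.034334126973071*z - 0.0457253808653076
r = -0.544511487586937*z - 0.696974385282515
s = -1.3046968249767*z - 1.73756447288169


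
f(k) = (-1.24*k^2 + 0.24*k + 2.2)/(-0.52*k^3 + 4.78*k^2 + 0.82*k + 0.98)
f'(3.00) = -0.10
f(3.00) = -0.25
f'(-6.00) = -0.01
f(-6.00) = -0.16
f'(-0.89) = 1.02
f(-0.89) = 0.23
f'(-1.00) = 0.75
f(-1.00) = 0.13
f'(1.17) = -0.48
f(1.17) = 0.10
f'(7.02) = -0.41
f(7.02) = -0.92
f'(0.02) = -2.04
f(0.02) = 2.21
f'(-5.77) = -0.01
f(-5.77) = -0.16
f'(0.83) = -0.94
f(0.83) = 0.33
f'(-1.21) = 0.43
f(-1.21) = 0.01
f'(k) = (0.24 - 2.48*k)/(-0.52*k^3 + 4.78*k^2 + 0.82*k + 0.98) + (-1.24*k^2 + 0.24*k + 2.2)*(1.56*k^2 - 9.56*k - 0.82)/(-0.52*k^3 + 4.78*k^2 + 0.82*k + 0.98)^2 = (-0.6448*k^4 + 0.249599999999999*k^3 + 1.268*k^2 - 23.4624*k - 1.5688)/(0.2704*k^6 - 4.9712*k^5 + 21.9956*k^4 + 6.82*k^3 + 10.0412*k^2 + 1.6072*k + 0.9604)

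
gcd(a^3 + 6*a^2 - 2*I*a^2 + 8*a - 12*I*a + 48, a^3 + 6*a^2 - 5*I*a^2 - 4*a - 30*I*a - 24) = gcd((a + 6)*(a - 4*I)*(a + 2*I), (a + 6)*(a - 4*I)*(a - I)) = a^2 + a*(6 - 4*I) - 24*I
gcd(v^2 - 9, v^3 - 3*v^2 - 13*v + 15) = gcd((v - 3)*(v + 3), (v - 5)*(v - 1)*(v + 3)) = v + 3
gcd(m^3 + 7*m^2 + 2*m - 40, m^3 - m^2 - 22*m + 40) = m^2 + 3*m - 10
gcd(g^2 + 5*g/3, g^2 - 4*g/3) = g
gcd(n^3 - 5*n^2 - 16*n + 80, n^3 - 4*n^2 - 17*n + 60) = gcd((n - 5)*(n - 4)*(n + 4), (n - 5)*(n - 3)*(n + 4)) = n^2 - n - 20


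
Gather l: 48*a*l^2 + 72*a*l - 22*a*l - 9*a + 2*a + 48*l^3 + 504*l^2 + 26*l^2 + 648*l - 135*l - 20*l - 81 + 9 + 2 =-7*a + 48*l^3 + l^2*(48*a + 530) + l*(50*a + 493) - 70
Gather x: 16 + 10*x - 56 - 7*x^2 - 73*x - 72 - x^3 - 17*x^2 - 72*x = -x^3 - 24*x^2 - 135*x - 112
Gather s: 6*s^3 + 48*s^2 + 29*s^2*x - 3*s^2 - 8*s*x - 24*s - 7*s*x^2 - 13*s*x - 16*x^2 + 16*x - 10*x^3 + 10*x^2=6*s^3 + s^2*(29*x + 45) + s*(-7*x^2 - 21*x - 24) - 10*x^3 - 6*x^2 + 16*x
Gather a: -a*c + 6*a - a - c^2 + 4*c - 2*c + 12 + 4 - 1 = a*(5 - c) - c^2 + 2*c + 15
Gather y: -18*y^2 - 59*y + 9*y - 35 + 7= -18*y^2 - 50*y - 28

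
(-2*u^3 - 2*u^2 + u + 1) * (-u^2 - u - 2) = 2*u^5 + 4*u^4 + 5*u^3 + 2*u^2 - 3*u - 2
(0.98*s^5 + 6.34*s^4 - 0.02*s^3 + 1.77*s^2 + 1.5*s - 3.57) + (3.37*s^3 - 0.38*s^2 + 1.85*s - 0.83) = 0.98*s^5 + 6.34*s^4 + 3.35*s^3 + 1.39*s^2 + 3.35*s - 4.4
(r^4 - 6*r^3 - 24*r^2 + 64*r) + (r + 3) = r^4 - 6*r^3 - 24*r^2 + 65*r + 3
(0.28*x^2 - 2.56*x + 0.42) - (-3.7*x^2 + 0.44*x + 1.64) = 3.98*x^2 - 3.0*x - 1.22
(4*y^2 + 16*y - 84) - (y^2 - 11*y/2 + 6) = 3*y^2 + 43*y/2 - 90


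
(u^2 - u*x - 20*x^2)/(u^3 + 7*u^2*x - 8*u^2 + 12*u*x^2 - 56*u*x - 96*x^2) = (u - 5*x)/(u^2 + 3*u*x - 8*u - 24*x)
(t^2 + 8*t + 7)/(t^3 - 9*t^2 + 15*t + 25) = (t + 7)/(t^2 - 10*t + 25)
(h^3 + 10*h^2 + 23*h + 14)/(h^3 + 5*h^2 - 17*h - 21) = (h + 2)/(h - 3)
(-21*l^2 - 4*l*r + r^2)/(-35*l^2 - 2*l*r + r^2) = (3*l + r)/(5*l + r)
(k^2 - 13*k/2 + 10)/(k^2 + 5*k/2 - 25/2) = (k - 4)/(k + 5)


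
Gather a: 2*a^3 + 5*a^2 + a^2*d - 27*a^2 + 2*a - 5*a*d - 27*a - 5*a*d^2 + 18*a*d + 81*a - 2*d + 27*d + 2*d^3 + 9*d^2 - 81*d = 2*a^3 + a^2*(d - 22) + a*(-5*d^2 + 13*d + 56) + 2*d^3 + 9*d^2 - 56*d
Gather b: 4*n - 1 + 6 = 4*n + 5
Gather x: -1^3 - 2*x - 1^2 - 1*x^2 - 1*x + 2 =-x^2 - 3*x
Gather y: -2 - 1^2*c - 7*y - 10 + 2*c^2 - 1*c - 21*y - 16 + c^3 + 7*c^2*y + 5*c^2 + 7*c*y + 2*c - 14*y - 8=c^3 + 7*c^2 + y*(7*c^2 + 7*c - 42) - 36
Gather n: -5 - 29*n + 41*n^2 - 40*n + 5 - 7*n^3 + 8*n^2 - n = -7*n^3 + 49*n^2 - 70*n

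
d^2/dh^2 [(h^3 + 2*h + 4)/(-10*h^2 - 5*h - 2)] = 82*h*(-5*h^2 - 30*h - 12)/(1000*h^6 + 1500*h^5 + 1350*h^4 + 725*h^3 + 270*h^2 + 60*h + 8)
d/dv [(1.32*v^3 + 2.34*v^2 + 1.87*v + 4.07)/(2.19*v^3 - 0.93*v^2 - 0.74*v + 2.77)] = (-1.77635683940025e-15*v^5 - 6.3522*v^4 - 10.1442*v^3 - 15.7632*v^2 + 20.5338*v + 8.1917)/(4.7961*v^6 - 4.0734*v^5 - 2.3763*v^4 + 13.509*v^3 - 4.6046*v^2 - 4.0996*v + 7.6729)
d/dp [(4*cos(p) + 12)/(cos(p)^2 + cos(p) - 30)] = 4*(cos(p)^2 + 6*cos(p) + 33)*sin(p)/(cos(p)^2 + cos(p) - 30)^2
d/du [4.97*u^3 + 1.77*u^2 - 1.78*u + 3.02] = 14.91*u^2 + 3.54*u - 1.78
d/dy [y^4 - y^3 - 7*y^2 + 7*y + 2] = 4*y^3 - 3*y^2 - 14*y + 7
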